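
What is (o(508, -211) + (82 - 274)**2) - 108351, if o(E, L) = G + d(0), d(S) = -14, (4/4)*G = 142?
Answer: -71359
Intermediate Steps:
G = 142
o(E, L) = 128 (o(E, L) = 142 - 14 = 128)
(o(508, -211) + (82 - 274)**2) - 108351 = (128 + (82 - 274)**2) - 108351 = (128 + (-192)**2) - 108351 = (128 + 36864) - 108351 = 36992 - 108351 = -71359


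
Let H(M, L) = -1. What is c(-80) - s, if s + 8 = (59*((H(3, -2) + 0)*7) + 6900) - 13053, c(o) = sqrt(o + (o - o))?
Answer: 6574 + 4*I*sqrt(5) ≈ 6574.0 + 8.9443*I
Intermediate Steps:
c(o) = sqrt(o) (c(o) = sqrt(o + 0) = sqrt(o))
s = -6574 (s = -8 + ((59*((-1 + 0)*7) + 6900) - 13053) = -8 + ((59*(-1*7) + 6900) - 13053) = -8 + ((59*(-7) + 6900) - 13053) = -8 + ((-413 + 6900) - 13053) = -8 + (6487 - 13053) = -8 - 6566 = -6574)
c(-80) - s = sqrt(-80) - 1*(-6574) = 4*I*sqrt(5) + 6574 = 6574 + 4*I*sqrt(5)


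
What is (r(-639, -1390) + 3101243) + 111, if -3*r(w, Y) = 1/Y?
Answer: 12932646181/4170 ≈ 3.1014e+6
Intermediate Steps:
r(w, Y) = -1/(3*Y)
(r(-639, -1390) + 3101243) + 111 = (-1/3/(-1390) + 3101243) + 111 = (-1/3*(-1/1390) + 3101243) + 111 = (1/4170 + 3101243) + 111 = 12932183311/4170 + 111 = 12932646181/4170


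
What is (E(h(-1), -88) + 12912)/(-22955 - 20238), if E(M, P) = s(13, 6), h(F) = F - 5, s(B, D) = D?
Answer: -12918/43193 ≈ -0.29908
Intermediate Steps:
h(F) = -5 + F
E(M, P) = 6
(E(h(-1), -88) + 12912)/(-22955 - 20238) = (6 + 12912)/(-22955 - 20238) = 12918/(-43193) = 12918*(-1/43193) = -12918/43193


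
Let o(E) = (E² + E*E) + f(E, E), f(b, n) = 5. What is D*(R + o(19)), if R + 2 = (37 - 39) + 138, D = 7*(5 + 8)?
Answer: 78351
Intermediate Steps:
D = 91 (D = 7*13 = 91)
o(E) = 5 + 2*E² (o(E) = (E² + E*E) + 5 = (E² + E²) + 5 = 2*E² + 5 = 5 + 2*E²)
R = 134 (R = -2 + ((37 - 39) + 138) = -2 + (-2 + 138) = -2 + 136 = 134)
D*(R + o(19)) = 91*(134 + (5 + 2*19²)) = 91*(134 + (5 + 2*361)) = 91*(134 + (5 + 722)) = 91*(134 + 727) = 91*861 = 78351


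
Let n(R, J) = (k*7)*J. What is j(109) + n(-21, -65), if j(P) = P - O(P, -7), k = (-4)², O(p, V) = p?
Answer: -7280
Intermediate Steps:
k = 16
n(R, J) = 112*J (n(R, J) = (16*7)*J = 112*J)
j(P) = 0 (j(P) = P - P = 0)
j(109) + n(-21, -65) = 0 + 112*(-65) = 0 - 7280 = -7280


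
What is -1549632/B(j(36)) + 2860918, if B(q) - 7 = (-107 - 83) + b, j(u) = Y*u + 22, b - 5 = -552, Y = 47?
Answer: 1045009886/365 ≈ 2.8630e+6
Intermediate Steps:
b = -547 (b = 5 - 552 = -547)
j(u) = 22 + 47*u (j(u) = 47*u + 22 = 22 + 47*u)
B(q) = -730 (B(q) = 7 + ((-107 - 83) - 547) = 7 + (-190 - 547) = 7 - 737 = -730)
-1549632/B(j(36)) + 2860918 = -1549632/(-730) + 2860918 = -1549632*(-1/730) + 2860918 = 774816/365 + 2860918 = 1045009886/365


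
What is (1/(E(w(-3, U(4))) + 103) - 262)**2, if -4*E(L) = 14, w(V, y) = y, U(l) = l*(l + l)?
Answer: 2718162496/39601 ≈ 68639.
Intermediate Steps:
U(l) = 2*l**2 (U(l) = l*(2*l) = 2*l**2)
E(L) = -7/2 (E(L) = -1/4*14 = -7/2)
(1/(E(w(-3, U(4))) + 103) - 262)**2 = (1/(-7/2 + 103) - 262)**2 = (1/(199/2) - 262)**2 = (2/199 - 262)**2 = (-52136/199)**2 = 2718162496/39601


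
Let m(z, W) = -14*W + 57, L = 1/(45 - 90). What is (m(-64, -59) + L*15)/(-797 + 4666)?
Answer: 2648/11607 ≈ 0.22814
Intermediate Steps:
L = -1/45 (L = 1/(-45) = -1/45 ≈ -0.022222)
m(z, W) = 57 - 14*W
(m(-64, -59) + L*15)/(-797 + 4666) = ((57 - 14*(-59)) - 1/45*15)/(-797 + 4666) = ((57 + 826) - 1/3)/3869 = (883 - 1/3)*(1/3869) = (2648/3)*(1/3869) = 2648/11607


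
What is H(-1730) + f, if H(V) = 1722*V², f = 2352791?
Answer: 5156126591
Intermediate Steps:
H(-1730) + f = 1722*(-1730)² + 2352791 = 1722*2992900 + 2352791 = 5153773800 + 2352791 = 5156126591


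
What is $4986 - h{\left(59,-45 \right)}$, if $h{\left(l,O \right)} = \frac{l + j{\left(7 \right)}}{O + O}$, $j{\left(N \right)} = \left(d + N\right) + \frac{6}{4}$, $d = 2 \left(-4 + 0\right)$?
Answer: $\frac{897599}{180} \approx 4986.7$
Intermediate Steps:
$d = -8$ ($d = 2 \left(-4\right) = -8$)
$j{\left(N \right)} = - \frac{13}{2} + N$ ($j{\left(N \right)} = \left(-8 + N\right) + \frac{6}{4} = \left(-8 + N\right) + 6 \cdot \frac{1}{4} = \left(-8 + N\right) + \frac{3}{2} = - \frac{13}{2} + N$)
$h{\left(l,O \right)} = \frac{\frac{1}{2} + l}{2 O}$ ($h{\left(l,O \right)} = \frac{l + \left(- \frac{13}{2} + 7\right)}{O + O} = \frac{l + \frac{1}{2}}{2 O} = \left(\frac{1}{2} + l\right) \frac{1}{2 O} = \frac{\frac{1}{2} + l}{2 O}$)
$4986 - h{\left(59,-45 \right)} = 4986 - \frac{1 + 2 \cdot 59}{4 \left(-45\right)} = 4986 - \frac{1}{4} \left(- \frac{1}{45}\right) \left(1 + 118\right) = 4986 - \frac{1}{4} \left(- \frac{1}{45}\right) 119 = 4986 - - \frac{119}{180} = 4986 + \frac{119}{180} = \frac{897599}{180}$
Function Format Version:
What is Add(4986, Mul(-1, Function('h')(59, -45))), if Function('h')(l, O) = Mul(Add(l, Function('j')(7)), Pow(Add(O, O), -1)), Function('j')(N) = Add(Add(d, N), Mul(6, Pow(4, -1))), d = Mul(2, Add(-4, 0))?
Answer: Rational(897599, 180) ≈ 4986.7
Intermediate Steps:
d = -8 (d = Mul(2, -4) = -8)
Function('j')(N) = Add(Rational(-13, 2), N) (Function('j')(N) = Add(Add(-8, N), Mul(6, Pow(4, -1))) = Add(Add(-8, N), Mul(6, Rational(1, 4))) = Add(Add(-8, N), Rational(3, 2)) = Add(Rational(-13, 2), N))
Function('h')(l, O) = Mul(Rational(1, 2), Pow(O, -1), Add(Rational(1, 2), l)) (Function('h')(l, O) = Mul(Add(l, Add(Rational(-13, 2), 7)), Pow(Add(O, O), -1)) = Mul(Add(l, Rational(1, 2)), Pow(Mul(2, O), -1)) = Mul(Add(Rational(1, 2), l), Mul(Rational(1, 2), Pow(O, -1))) = Mul(Rational(1, 2), Pow(O, -1), Add(Rational(1, 2), l)))
Add(4986, Mul(-1, Function('h')(59, -45))) = Add(4986, Mul(-1, Mul(Rational(1, 4), Pow(-45, -1), Add(1, Mul(2, 59))))) = Add(4986, Mul(-1, Mul(Rational(1, 4), Rational(-1, 45), Add(1, 118)))) = Add(4986, Mul(-1, Mul(Rational(1, 4), Rational(-1, 45), 119))) = Add(4986, Mul(-1, Rational(-119, 180))) = Add(4986, Rational(119, 180)) = Rational(897599, 180)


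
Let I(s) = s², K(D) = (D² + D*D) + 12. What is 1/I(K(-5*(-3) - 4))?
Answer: 1/64516 ≈ 1.5500e-5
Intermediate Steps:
K(D) = 12 + 2*D² (K(D) = (D² + D²) + 12 = 2*D² + 12 = 12 + 2*D²)
1/I(K(-5*(-3) - 4)) = 1/((12 + 2*(-5*(-3) - 4)²)²) = 1/((12 + 2*(15 - 4)²)²) = 1/((12 + 2*11²)²) = 1/((12 + 2*121)²) = 1/((12 + 242)²) = 1/(254²) = 1/64516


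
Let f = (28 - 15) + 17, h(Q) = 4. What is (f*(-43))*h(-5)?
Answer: -5160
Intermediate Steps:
f = 30 (f = 13 + 17 = 30)
(f*(-43))*h(-5) = (30*(-43))*4 = -1290*4 = -5160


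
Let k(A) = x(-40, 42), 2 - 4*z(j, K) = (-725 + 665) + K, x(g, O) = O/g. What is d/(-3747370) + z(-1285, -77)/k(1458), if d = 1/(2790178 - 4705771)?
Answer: -554334759953881/16749683394290 ≈ -33.095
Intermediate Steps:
z(j, K) = 31/2 - K/4 (z(j, K) = ½ - ((-725 + 665) + K)/4 = ½ - (-60 + K)/4 = ½ + (15 - K/4) = 31/2 - K/4)
k(A) = -21/20 (k(A) = 42/(-40) = 42*(-1/40) = -21/20)
d = -1/1915593 (d = 1/(-1915593) = -1/1915593 ≈ -5.2203e-7)
d/(-3747370) + z(-1285, -77)/k(1458) = -1/1915593/(-3747370) + (31/2 - ¼*(-77))/(-21/20) = -1/1915593*(-1/3747370) + (31/2 + 77/4)*(-20/21) = 1/7178435740410 + (139/4)*(-20/21) = 1/7178435740410 - 695/21 = -554334759953881/16749683394290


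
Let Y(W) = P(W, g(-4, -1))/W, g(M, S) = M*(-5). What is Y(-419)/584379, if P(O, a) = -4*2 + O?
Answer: 427/244854801 ≈ 1.7439e-6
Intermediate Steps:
g(M, S) = -5*M
P(O, a) = -8 + O
Y(W) = (-8 + W)/W
Y(-419)/584379 = ((-8 - 419)/(-419))/584379 = -1/419*(-427)*(1/584379) = (427/419)*(1/584379) = 427/244854801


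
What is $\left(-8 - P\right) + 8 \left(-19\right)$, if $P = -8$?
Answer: $-152$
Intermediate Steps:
$\left(-8 - P\right) + 8 \left(-19\right) = \left(-8 - -8\right) + 8 \left(-19\right) = \left(-8 + 8\right) - 152 = 0 - 152 = -152$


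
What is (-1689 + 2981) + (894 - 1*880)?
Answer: 1306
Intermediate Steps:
(-1689 + 2981) + (894 - 1*880) = 1292 + (894 - 880) = 1292 + 14 = 1306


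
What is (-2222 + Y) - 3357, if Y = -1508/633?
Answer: -3533015/633 ≈ -5581.4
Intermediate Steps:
Y = -1508/633 (Y = -1508*1/633 = -1508/633 ≈ -2.3823)
(-2222 + Y) - 3357 = (-2222 - 1508/633) - 3357 = -1408034/633 - 3357 = -3533015/633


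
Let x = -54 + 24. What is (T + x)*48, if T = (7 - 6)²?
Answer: -1392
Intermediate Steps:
T = 1 (T = 1² = 1)
x = -30
(T + x)*48 = (1 - 30)*48 = -29*48 = -1392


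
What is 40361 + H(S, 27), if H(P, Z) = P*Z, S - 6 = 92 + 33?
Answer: 43898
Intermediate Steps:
S = 131 (S = 6 + (92 + 33) = 6 + 125 = 131)
40361 + H(S, 27) = 40361 + 131*27 = 40361 + 3537 = 43898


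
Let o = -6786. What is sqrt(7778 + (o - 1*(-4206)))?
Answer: sqrt(5198) ≈ 72.097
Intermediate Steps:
sqrt(7778 + (o - 1*(-4206))) = sqrt(7778 + (-6786 - 1*(-4206))) = sqrt(7778 + (-6786 + 4206)) = sqrt(7778 - 2580) = sqrt(5198)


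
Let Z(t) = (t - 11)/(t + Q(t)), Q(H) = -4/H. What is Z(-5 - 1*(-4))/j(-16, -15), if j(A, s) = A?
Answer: 1/4 ≈ 0.25000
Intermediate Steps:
Z(t) = (-11 + t)/(t - 4/t) (Z(t) = (t - 11)/(t - 4/t) = (-11 + t)/(t - 4/t))
Z(-5 - 1*(-4))/j(-16, -15) = ((-5 - 1*(-4))*(-11 + (-5 - 1*(-4)))/(-4 + (-5 - 1*(-4))**2))/(-16) = ((-5 + 4)*(-11 + (-5 + 4))/(-4 + (-5 + 4)**2))*(-1/16) = -(-11 - 1)/(-4 + (-1)**2)*(-1/16) = -1*(-12)/(-4 + 1)*(-1/16) = -1*(-12)/(-3)*(-1/16) = -1*(-1/3)*(-12)*(-1/16) = -4*(-1/16) = 1/4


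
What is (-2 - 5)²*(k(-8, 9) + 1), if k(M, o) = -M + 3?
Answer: 588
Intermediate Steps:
k(M, o) = 3 - M
(-2 - 5)²*(k(-8, 9) + 1) = (-2 - 5)²*((3 - 1*(-8)) + 1) = (-7)²*((3 + 8) + 1) = 49*(11 + 1) = 49*12 = 588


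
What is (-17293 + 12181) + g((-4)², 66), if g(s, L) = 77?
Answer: -5035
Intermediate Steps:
(-17293 + 12181) + g((-4)², 66) = (-17293 + 12181) + 77 = -5112 + 77 = -5035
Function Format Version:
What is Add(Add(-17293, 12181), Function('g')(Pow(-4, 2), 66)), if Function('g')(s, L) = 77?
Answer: -5035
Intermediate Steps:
Add(Add(-17293, 12181), Function('g')(Pow(-4, 2), 66)) = Add(Add(-17293, 12181), 77) = Add(-5112, 77) = -5035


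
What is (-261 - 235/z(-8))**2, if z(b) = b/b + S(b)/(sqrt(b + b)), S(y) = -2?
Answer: 192765 - 84412*I ≈ 1.9277e+5 - 84412.0*I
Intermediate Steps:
z(b) = 1 - sqrt(2)/sqrt(b) (z(b) = b/b - 2/sqrt(b + b) = 1 - 2*sqrt(2)/(2*sqrt(b)) = 1 - sqrt(2)/sqrt(b))
(-261 - 235/z(-8))**2 = (-261 - 235/(1 - sqrt(2)/sqrt(-8)))**2 = (-261 - 235/(1 - sqrt(2)*(-I*sqrt(2)/4)))**2 = (-261 - 235*4*(1 - I/2)/5)**2 = (-261 - 188*(1 - I/2))**2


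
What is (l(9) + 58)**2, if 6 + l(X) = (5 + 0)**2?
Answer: 5929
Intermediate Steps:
l(X) = 19 (l(X) = -6 + (5 + 0)**2 = -6 + 5**2 = -6 + 25 = 19)
(l(9) + 58)**2 = (19 + 58)**2 = 77**2 = 5929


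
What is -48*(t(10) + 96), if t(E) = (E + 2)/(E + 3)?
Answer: -60480/13 ≈ -4652.3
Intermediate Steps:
t(E) = (2 + E)/(3 + E)
-48*(t(10) + 96) = -48*((2 + 10)/(3 + 10) + 96) = -48*(12/13 + 96) = -48*1260/13 = -60480/13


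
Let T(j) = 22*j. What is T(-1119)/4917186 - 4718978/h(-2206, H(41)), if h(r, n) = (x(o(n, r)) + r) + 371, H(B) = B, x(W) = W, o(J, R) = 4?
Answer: 3867341246725/1500561261 ≈ 2577.3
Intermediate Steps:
h(r, n) = 375 + r (h(r, n) = (4 + r) + 371 = 375 + r)
T(-1119)/4917186 - 4718978/h(-2206, H(41)) = (22*(-1119))/4917186 - 4718978/(375 - 2206) = -24618*1/4917186 - 4718978/(-1831) = -4103/819531 - 4718978*(-1/1831) = -4103/819531 + 4718978/1831 = 3867341246725/1500561261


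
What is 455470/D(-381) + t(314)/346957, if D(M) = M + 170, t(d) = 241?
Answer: -158028453939/73207927 ≈ -2158.6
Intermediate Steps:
D(M) = 170 + M
455470/D(-381) + t(314)/346957 = 455470/(170 - 381) + 241/346957 = 455470/(-211) + 241*(1/346957) = 455470*(-1/211) + 241/346957 = -455470/211 + 241/346957 = -158028453939/73207927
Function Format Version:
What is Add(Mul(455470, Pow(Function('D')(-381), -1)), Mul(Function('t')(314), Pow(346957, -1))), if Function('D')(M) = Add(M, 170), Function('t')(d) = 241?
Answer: Rational(-158028453939, 73207927) ≈ -2158.6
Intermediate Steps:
Function('D')(M) = Add(170, M)
Add(Mul(455470, Pow(Function('D')(-381), -1)), Mul(Function('t')(314), Pow(346957, -1))) = Add(Mul(455470, Pow(Add(170, -381), -1)), Mul(241, Pow(346957, -1))) = Add(Mul(455470, Pow(-211, -1)), Mul(241, Rational(1, 346957))) = Add(Mul(455470, Rational(-1, 211)), Rational(241, 346957)) = Add(Rational(-455470, 211), Rational(241, 346957)) = Rational(-158028453939, 73207927)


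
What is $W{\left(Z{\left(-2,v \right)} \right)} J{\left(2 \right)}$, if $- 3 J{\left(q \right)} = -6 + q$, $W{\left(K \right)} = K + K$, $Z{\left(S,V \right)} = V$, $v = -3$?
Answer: $-8$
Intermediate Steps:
$W{\left(K \right)} = 2 K$
$J{\left(q \right)} = 2 - \frac{q}{3}$ ($J{\left(q \right)} = - \frac{-6 + q}{3} = 2 - \frac{q}{3}$)
$W{\left(Z{\left(-2,v \right)} \right)} J{\left(2 \right)} = 2 \left(-3\right) \left(2 - \frac{2}{3}\right) = - 6 \left(2 - \frac{2}{3}\right) = \left(-6\right) \frac{4}{3} = -8$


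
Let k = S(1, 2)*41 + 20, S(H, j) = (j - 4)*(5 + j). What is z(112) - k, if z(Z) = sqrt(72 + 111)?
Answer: 554 + sqrt(183) ≈ 567.53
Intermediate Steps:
S(H, j) = (-4 + j)*(5 + j)
z(Z) = sqrt(183)
k = -554 (k = (-20 + 2 + 2**2)*41 + 20 = (-20 + 2 + 4)*41 + 20 = -14*41 + 20 = -574 + 20 = -554)
z(112) - k = sqrt(183) - 1*(-554) = sqrt(183) + 554 = 554 + sqrt(183)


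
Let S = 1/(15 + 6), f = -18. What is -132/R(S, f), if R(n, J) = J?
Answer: 22/3 ≈ 7.3333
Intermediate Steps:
S = 1/21 ≈ 0.047619
-132/R(S, f) = -132/(-18) = -132*(-1/18) = 22/3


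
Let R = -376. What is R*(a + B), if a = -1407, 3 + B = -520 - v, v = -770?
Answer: 436160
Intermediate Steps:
B = 247 (B = -3 + (-520 - 1*(-770)) = -3 + (-520 + 770) = -3 + 250 = 247)
R*(a + B) = -376*(-1407 + 247) = -376*(-1160) = 436160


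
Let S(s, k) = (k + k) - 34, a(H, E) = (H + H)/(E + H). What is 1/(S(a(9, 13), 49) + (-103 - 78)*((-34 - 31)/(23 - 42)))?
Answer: -19/10549 ≈ -0.0018011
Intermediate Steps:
a(H, E) = 2*H/(E + H) (a(H, E) = (2*H)/(E + H) = 2*H/(E + H))
S(s, k) = -34 + 2*k (S(s, k) = 2*k - 34 = -34 + 2*k)
1/(S(a(9, 13), 49) + (-103 - 78)*((-34 - 31)/(23 - 42))) = 1/((-34 + 2*49) + (-103 - 78)*((-34 - 31)/(23 - 42))) = 1/((-34 + 98) - (-11765)/(-19)) = 1/(64 - (-11765)*(-1)/19) = 1/(64 - 181*65/19) = 1/(64 - 11765/19) = 1/(-10549/19) = -19/10549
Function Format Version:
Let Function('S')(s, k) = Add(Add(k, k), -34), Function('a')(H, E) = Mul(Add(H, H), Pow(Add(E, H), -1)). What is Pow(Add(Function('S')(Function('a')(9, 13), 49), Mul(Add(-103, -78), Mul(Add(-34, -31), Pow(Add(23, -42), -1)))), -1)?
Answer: Rational(-19, 10549) ≈ -0.0018011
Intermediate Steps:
Function('a')(H, E) = Mul(2, H, Pow(Add(E, H), -1)) (Function('a')(H, E) = Mul(Mul(2, H), Pow(Add(E, H), -1)) = Mul(2, H, Pow(Add(E, H), -1)))
Function('S')(s, k) = Add(-34, Mul(2, k)) (Function('S')(s, k) = Add(Mul(2, k), -34) = Add(-34, Mul(2, k)))
Pow(Add(Function('S')(Function('a')(9, 13), 49), Mul(Add(-103, -78), Mul(Add(-34, -31), Pow(Add(23, -42), -1)))), -1) = Pow(Add(Add(-34, Mul(2, 49)), Mul(Add(-103, -78), Mul(Add(-34, -31), Pow(Add(23, -42), -1)))), -1) = Pow(Add(Add(-34, 98), Mul(-181, Mul(-65, Pow(-19, -1)))), -1) = Pow(Add(64, Mul(-181, Mul(-65, Rational(-1, 19)))), -1) = Pow(Add(64, Mul(-181, Rational(65, 19))), -1) = Pow(Add(64, Rational(-11765, 19)), -1) = Pow(Rational(-10549, 19), -1) = Rational(-19, 10549)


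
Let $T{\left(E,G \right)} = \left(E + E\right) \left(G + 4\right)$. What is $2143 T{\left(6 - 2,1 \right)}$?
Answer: $85720$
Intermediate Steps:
$T{\left(E,G \right)} = 2 E \left(4 + G\right)$
$2143 T{\left(6 - 2,1 \right)} = 2143 \cdot 2 \left(6 - 2\right) \left(4 + 1\right) = 2143 \cdot 2 \cdot 4 \cdot 5 = 2143 \cdot 40 = 85720$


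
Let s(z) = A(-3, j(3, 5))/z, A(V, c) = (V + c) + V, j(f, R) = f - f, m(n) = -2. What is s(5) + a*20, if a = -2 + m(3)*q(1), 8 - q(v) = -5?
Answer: -2806/5 ≈ -561.20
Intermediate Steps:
j(f, R) = 0
q(v) = 13 (q(v) = 8 - 1*(-5) = 8 + 5 = 13)
A(V, c) = c + 2*V
s(z) = -6/z (s(z) = (0 + 2*(-3))/z = (0 - 6)/z = -6/z)
a = -28 (a = -2 - 2*13 = -2 - 26 = -28)
s(5) + a*20 = -6/5 - 28*20 = -6*1/5 - 560 = -6/5 - 560 = -2806/5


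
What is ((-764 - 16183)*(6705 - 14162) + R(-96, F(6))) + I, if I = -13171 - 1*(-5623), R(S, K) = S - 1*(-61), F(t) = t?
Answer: 126366196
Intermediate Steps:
R(S, K) = 61 + S (R(S, K) = S + 61 = 61 + S)
I = -7548 (I = -13171 + 5623 = -7548)
((-764 - 16183)*(6705 - 14162) + R(-96, F(6))) + I = ((-764 - 16183)*(6705 - 14162) + (61 - 96)) - 7548 = (-16947*(-7457) - 35) - 7548 = (126373779 - 35) - 7548 = 126373744 - 7548 = 126366196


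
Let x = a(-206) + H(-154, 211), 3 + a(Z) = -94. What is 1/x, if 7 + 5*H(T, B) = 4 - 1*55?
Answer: -5/543 ≈ -0.0092081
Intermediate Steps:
a(Z) = -97 (a(Z) = -3 - 94 = -97)
H(T, B) = -58/5 (H(T, B) = -7/5 + (4 - 1*55)/5 = -7/5 + (4 - 55)/5 = -7/5 + (1/5)*(-51) = -7/5 - 51/5 = -58/5)
x = -543/5 (x = -97 - 58/5 = -543/5 ≈ -108.60)
1/x = 1/(-543/5) = -5/543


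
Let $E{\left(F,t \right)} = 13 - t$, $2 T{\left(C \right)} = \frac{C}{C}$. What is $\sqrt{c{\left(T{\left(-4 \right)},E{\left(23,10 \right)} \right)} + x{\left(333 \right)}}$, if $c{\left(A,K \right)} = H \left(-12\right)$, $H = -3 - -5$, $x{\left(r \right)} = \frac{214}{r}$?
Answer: $\frac{i \sqrt{287786}}{111} \approx 4.8329 i$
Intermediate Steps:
$T{\left(C \right)} = \frac{1}{2}$ ($T{\left(C \right)} = \frac{C \frac{1}{C}}{2} = \frac{1}{2} \cdot 1 = \frac{1}{2}$)
$H = 2$ ($H = -3 + 5 = 2$)
$c{\left(A,K \right)} = -24$ ($c{\left(A,K \right)} = 2 \left(-12\right) = -24$)
$\sqrt{c{\left(T{\left(-4 \right)},E{\left(23,10 \right)} \right)} + x{\left(333 \right)}} = \sqrt{-24 + \frac{214}{333}} = \sqrt{- \frac{7778}{333}} = \frac{i \sqrt{287786}}{111}$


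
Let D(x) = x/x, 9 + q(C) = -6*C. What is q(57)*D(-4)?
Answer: -351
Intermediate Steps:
q(C) = -9 - 6*C
D(x) = 1
q(57)*D(-4) = (-9 - 6*57)*1 = (-9 - 342)*1 = -351*1 = -351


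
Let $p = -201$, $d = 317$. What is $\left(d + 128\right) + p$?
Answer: $244$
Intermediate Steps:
$\left(d + 128\right) + p = \left(317 + 128\right) - 201 = 445 - 201 = 244$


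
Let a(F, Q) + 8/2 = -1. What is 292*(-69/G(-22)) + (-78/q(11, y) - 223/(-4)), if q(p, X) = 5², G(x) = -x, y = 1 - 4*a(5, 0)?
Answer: -949507/1100 ≈ -863.19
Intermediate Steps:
a(F, Q) = -5 (a(F, Q) = -4 - 1 = -5)
y = 21 (y = 1 - 4*(-5) = 1 + 20 = 21)
q(p, X) = 25
292*(-69/G(-22)) + (-78/q(11, y) - 223/(-4)) = 292*(-69/((-1*(-22)))) + (-78/25 - 223/(-4)) = 292*(-69/22) + (-78*1/25 - 223*(-¼)) = 292*(-69*1/22) + (-78/25 + 223/4) = 292*(-69/22) + 5263/100 = -10074/11 + 5263/100 = -949507/1100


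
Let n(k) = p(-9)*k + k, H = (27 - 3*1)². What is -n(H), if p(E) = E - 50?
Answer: 33408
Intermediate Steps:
p(E) = -50 + E
H = 576 (H = (27 - 3)² = 24² = 576)
n(k) = -58*k (n(k) = (-50 - 9)*k + k = -59*k + k = -58*k)
-n(H) = -(-58)*576 = -1*(-33408) = 33408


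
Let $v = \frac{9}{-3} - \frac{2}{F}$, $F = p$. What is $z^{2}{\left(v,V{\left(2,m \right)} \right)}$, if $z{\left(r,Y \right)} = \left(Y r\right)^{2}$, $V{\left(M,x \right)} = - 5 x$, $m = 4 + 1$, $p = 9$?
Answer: $\frac{276281640625}{6561} \approx 4.211 \cdot 10^{7}$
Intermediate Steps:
$F = 9$
$m = 5$
$v = - \frac{29}{9}$ ($v = \frac{9}{-3} - \frac{2}{9} = 9 \left(- \frac{1}{3}\right) - \frac{2}{9} = -3 - \frac{2}{9} = - \frac{29}{9} \approx -3.2222$)
$z{\left(r,Y \right)} = Y^{2} r^{2}$
$z^{2}{\left(v,V{\left(2,m \right)} \right)} = \left(\left(\left(-5\right) 5\right)^{2} \left(- \frac{29}{9}\right)^{2}\right)^{2} = \left(\left(-25\right)^{2} \cdot \frac{841}{81}\right)^{2} = \left(625 \cdot \frac{841}{81}\right)^{2} = \left(\frac{525625}{81}\right)^{2} = \frac{276281640625}{6561}$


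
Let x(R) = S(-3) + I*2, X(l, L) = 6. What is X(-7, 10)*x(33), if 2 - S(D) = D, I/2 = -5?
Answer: -90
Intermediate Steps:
I = -10 (I = 2*(-5) = -10)
S(D) = 2 - D
x(R) = -15 (x(R) = (2 - 1*(-3)) - 10*2 = (2 + 3) - 20 = 5 - 20 = -15)
X(-7, 10)*x(33) = 6*(-15) = -90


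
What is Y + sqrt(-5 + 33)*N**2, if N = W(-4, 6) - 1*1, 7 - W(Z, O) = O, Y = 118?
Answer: 118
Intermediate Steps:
W(Z, O) = 7 - O
N = 0 (N = (7 - 1*6) - 1*1 = (7 - 6) - 1 = 1 - 1 = 0)
Y + sqrt(-5 + 33)*N**2 = 118 + sqrt(-5 + 33)*0**2 = 118 + sqrt(28)*0 = 118 + (2*sqrt(7))*0 = 118 + 0 = 118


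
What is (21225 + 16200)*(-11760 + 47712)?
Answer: 1345503600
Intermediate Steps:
(21225 + 16200)*(-11760 + 47712) = 37425*35952 = 1345503600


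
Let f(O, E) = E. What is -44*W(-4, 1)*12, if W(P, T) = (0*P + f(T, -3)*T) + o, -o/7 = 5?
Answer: 20064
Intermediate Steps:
o = -35 (o = -7*5 = -35)
W(P, T) = -35 - 3*T (W(P, T) = (0*P - 3*T) - 35 = (0 - 3*T) - 35 = -3*T - 35 = -35 - 3*T)
-44*W(-4, 1)*12 = -44*(-35 - 3*1)*12 = -44*(-35 - 3)*12 = -44*(-38)*12 = 1672*12 = 20064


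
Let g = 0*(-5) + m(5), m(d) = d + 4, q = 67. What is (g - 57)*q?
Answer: -3216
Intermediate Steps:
m(d) = 4 + d
g = 9 (g = 0*(-5) + (4 + 5) = 0 + 9 = 9)
(g - 57)*q = (9 - 57)*67 = -48*67 = -3216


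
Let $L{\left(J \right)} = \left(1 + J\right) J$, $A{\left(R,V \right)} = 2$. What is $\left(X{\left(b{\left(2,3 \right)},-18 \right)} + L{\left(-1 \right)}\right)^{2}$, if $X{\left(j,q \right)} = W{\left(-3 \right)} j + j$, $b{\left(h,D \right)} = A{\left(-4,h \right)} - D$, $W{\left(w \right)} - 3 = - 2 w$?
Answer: $100$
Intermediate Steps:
$W{\left(w \right)} = 3 - 2 w$
$b{\left(h,D \right)} = 2 - D$
$L{\left(J \right)} = J \left(1 + J\right)$
$X{\left(j,q \right)} = 10 j$ ($X{\left(j,q \right)} = \left(3 - -6\right) j + j = \left(3 + 6\right) j + j = 9 j + j = 10 j$)
$\left(X{\left(b{\left(2,3 \right)},-18 \right)} + L{\left(-1 \right)}\right)^{2} = \left(10 \left(2 - 3\right) - \left(1 - 1\right)\right)^{2} = \left(10 \left(2 - 3\right) - 0\right)^{2} = \left(10 \left(-1\right) + 0\right)^{2} = \left(-10 + 0\right)^{2} = \left(-10\right)^{2} = 100$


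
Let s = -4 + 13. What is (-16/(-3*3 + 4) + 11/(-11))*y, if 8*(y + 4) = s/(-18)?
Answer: -143/16 ≈ -8.9375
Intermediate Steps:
s = 9
y = -65/16 (y = -4 + (9/(-18))/8 = -4 + (9*(-1/18))/8 = -4 + (⅛)*(-½) = -4 - 1/16 = -65/16 ≈ -4.0625)
(-16/(-3*3 + 4) + 11/(-11))*y = (-16/(-3*3 + 4) + 11/(-11))*(-65/16) = (-16/(-9 + 4) + 11*(-1/11))*(-65/16) = (-16/(-5) - 1)*(-65/16) = (-16*(-⅕) - 1)*(-65/16) = (16/5 - 1)*(-65/16) = (11/5)*(-65/16) = -143/16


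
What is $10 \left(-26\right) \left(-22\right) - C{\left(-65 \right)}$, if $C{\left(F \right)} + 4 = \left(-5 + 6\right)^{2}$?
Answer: $5723$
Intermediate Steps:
$C{\left(F \right)} = -3$ ($C{\left(F \right)} = -4 + \left(-5 + 6\right)^{2} = -4 + 1^{2} = -4 + 1 = -3$)
$10 \left(-26\right) \left(-22\right) - C{\left(-65 \right)} = 10 \left(-26\right) \left(-22\right) - -3 = \left(-260\right) \left(-22\right) + 3 = 5720 + 3 = 5723$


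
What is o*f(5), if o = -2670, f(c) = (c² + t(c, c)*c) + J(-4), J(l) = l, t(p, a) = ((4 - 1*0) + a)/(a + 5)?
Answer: -68085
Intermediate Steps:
t(p, a) = (4 + a)/(5 + a) (t(p, a) = ((4 + 0) + a)/(5 + a) = (4 + a)/(5 + a))
f(c) = -4 + c² + c*(4 + c)/(5 + c) (f(c) = (c² + ((4 + c)/(5 + c))*c) - 4 = (c² + c*(4 + c)/(5 + c)) - 4 = -4 + c² + c*(4 + c)/(5 + c))
o*f(5) = -2670*(-20 + 5³ + 6*5²)/(5 + 5) = -2670*(-20 + 125 + 6*25)/10 = -267*(-20 + 125 + 150) = -267*255 = -2670*51/2 = -68085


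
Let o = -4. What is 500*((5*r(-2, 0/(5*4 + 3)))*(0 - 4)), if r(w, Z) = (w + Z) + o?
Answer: 60000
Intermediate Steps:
r(w, Z) = -4 + Z + w (r(w, Z) = (w + Z) - 4 = (Z + w) - 4 = -4 + Z + w)
500*((5*r(-2, 0/(5*4 + 3)))*(0 - 4)) = 500*((5*(-4 + 0/(5*4 + 3) - 2))*(0 - 4)) = 500*((5*(-4 + 0/(20 + 3) - 2))*(-4)) = 500*((5*(-4 + 0/23 - 2))*(-4)) = 500*((5*(-4 + 0*(1/23) - 2))*(-4)) = 500*((5*(-4 + 0 - 2))*(-4)) = 500*((5*(-6))*(-4)) = 500*(-30*(-4)) = 500*120 = 60000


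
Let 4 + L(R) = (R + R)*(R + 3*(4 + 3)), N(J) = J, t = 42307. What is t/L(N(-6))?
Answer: -42307/184 ≈ -229.93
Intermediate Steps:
L(R) = -4 + 2*R*(21 + R) (L(R) = -4 + (R + R)*(R + 3*(4 + 3)) = -4 + (2*R)*(R + 3*7) = -4 + (2*R)*(R + 21) = -4 + (2*R)*(21 + R) = -4 + 2*R*(21 + R))
t/L(N(-6)) = 42307/(-4 + 2*(-6)**2 + 42*(-6)) = 42307/(-4 + 2*36 - 252) = 42307/(-4 + 72 - 252) = 42307/(-184) = 42307*(-1/184) = -42307/184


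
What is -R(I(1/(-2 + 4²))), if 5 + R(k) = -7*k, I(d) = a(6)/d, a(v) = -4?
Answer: -387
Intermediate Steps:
I(d) = -4/d
R(k) = -5 - 7*k
-R(I(1/(-2 + 4²))) = -(-5 - (-28)/(1/(-2 + 4²))) = -(-5 - (-28)/(1/(-2 + 16))) = -(-5 - (-28)/(1/14)) = -(-5 - (-28)/1/14) = -(-5 - (-28)*14) = -(-5 - 7*(-56)) = -(-5 + 392) = -1*387 = -387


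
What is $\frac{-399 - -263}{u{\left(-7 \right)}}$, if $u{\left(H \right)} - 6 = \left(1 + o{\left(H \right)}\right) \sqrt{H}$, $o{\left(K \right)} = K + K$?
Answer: $- \frac{816}{1219} - \frac{1768 i \sqrt{7}}{1219} \approx -0.6694 - 3.8373 i$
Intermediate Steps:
$o{\left(K \right)} = 2 K$
$u{\left(H \right)} = 6 + \sqrt{H} \left(1 + 2 H\right)$ ($u{\left(H \right)} = 6 + \left(1 + 2 H\right) \sqrt{H} = 6 + \sqrt{H} \left(1 + 2 H\right)$)
$\frac{-399 - -263}{u{\left(-7 \right)}} = \frac{-399 - -263}{6 + \sqrt{-7} + 2 \left(-7\right)^{\frac{3}{2}}} = \frac{-399 + 263}{6 + i \sqrt{7} + 2 \left(- 7 i \sqrt{7}\right)} = - \frac{136}{6 + i \sqrt{7} - 14 i \sqrt{7}} = - \frac{136}{6 - 13 i \sqrt{7}}$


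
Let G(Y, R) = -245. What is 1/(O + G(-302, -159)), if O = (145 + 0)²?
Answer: 1/20780 ≈ 4.8123e-5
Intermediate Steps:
O = 21025 (O = 145² = 21025)
1/(O + G(-302, -159)) = 1/(21025 - 245) = 1/20780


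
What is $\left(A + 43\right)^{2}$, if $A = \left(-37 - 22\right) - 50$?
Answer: $4356$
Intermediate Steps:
$A = -109$ ($A = -59 - 50 = -109$)
$\left(A + 43\right)^{2} = \left(-109 + 43\right)^{2} = \left(-66\right)^{2} = 4356$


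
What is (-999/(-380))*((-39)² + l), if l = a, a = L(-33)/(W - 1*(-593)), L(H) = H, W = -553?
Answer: 60746193/15200 ≈ 3996.5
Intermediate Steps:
a = -33/40 (a = -33/(-553 - 1*(-593)) = -33/(-553 + 593) = -33/40 ≈ -0.82500)
l = -33/40 ≈ -0.82500
(-999/(-380))*((-39)² + l) = (-999/(-380))*((-39)² - 33/40) = (-999*(-1/380))*(1521 - 33/40) = (999/380)*(60807/40) = 60746193/15200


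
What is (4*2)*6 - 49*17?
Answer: -785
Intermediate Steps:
(4*2)*6 - 49*17 = 8*6 - 833 = 48 - 833 = -785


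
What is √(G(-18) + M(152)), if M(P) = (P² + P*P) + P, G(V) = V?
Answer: √46342 ≈ 215.27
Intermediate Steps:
M(P) = P + 2*P² (M(P) = (P² + P²) + P = 2*P² + P = P + 2*P²)
√(G(-18) + M(152)) = √(-18 + 152*(1 + 2*152)) = √(-18 + 152*(1 + 304)) = √(-18 + 152*305) = √(-18 + 46360) = √46342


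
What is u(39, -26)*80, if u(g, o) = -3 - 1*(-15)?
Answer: 960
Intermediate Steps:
u(g, o) = 12 (u(g, o) = -3 + 15 = 12)
u(39, -26)*80 = 12*80 = 960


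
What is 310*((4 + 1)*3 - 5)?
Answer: 3100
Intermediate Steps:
310*((4 + 1)*3 - 5) = 310*(5*3 - 5) = 310*(15 - 5) = 310*10 = 3100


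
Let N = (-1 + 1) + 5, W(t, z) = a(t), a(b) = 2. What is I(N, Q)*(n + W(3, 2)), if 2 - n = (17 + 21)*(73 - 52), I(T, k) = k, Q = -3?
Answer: 2382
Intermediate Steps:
W(t, z) = 2
N = 5 (N = 0 + 5 = 5)
n = -796 (n = 2 - (17 + 21)*(73 - 52) = 2 - 38*21 = 2 - 1*798 = 2 - 798 = -796)
I(N, Q)*(n + W(3, 2)) = -3*(-796 + 2) = -3*(-794) = 2382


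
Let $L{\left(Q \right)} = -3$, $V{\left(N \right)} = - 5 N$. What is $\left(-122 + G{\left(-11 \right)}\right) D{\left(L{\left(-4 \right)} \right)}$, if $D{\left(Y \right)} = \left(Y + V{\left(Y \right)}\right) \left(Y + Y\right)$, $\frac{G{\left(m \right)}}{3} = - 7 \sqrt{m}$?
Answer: $8784 + 1512 i \sqrt{11} \approx 8784.0 + 5014.7 i$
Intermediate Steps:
$G{\left(m \right)} = - 21 \sqrt{m}$ ($G{\left(m \right)} = 3 \left(- 7 \sqrt{m}\right) = - 21 \sqrt{m}$)
$D{\left(Y \right)} = - 8 Y^{2}$ ($D{\left(Y \right)} = \left(Y - 5 Y\right) \left(Y + Y\right) = - 4 Y 2 Y = - 8 Y^{2}$)
$\left(-122 + G{\left(-11 \right)}\right) D{\left(L{\left(-4 \right)} \right)} = \left(-122 - 21 \sqrt{-11}\right) \left(- 8 \left(-3\right)^{2}\right) = \left(-122 - 21 i \sqrt{11}\right) \left(\left(-8\right) 9\right) = \left(-122 - 21 i \sqrt{11}\right) \left(-72\right) = 8784 + 1512 i \sqrt{11}$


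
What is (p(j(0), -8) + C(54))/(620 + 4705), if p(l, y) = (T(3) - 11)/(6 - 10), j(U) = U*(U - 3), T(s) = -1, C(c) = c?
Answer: 19/1775 ≈ 0.010704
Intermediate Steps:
j(U) = U*(-3 + U)
p(l, y) = 3 (p(l, y) = (-1 - 11)/(6 - 10) = -12/(-4) = -12*(-¼) = 3)
(p(j(0), -8) + C(54))/(620 + 4705) = (3 + 54)/(620 + 4705) = 57/5325 = 57*(1/5325) = 19/1775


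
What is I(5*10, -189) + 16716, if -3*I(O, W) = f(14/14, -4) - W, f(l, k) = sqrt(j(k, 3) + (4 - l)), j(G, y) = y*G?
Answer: 16653 - I ≈ 16653.0 - 1.0*I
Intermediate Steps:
j(G, y) = G*y
f(l, k) = sqrt(4 - l + 3*k) (f(l, k) = sqrt(k*3 + (4 - l)) = sqrt(3*k + (4 - l)) = sqrt(4 - l + 3*k))
I(O, W) = -I + W/3 (I(O, W) = -(sqrt(4 - 14/14 + 3*(-4)) - W)/3 = -(sqrt(4 - 14/14 - 12) - W)/3 = -(sqrt(4 - 1*1 - 12) - W)/3 = -(sqrt(4 - 1 - 12) - W)/3 = -(sqrt(-9) - W)/3 = -(3*I - W)/3 = -(-W + 3*I)/3 = -I + W/3)
I(5*10, -189) + 16716 = (-I + (1/3)*(-189)) + 16716 = (-I - 63) + 16716 = (-63 - I) + 16716 = 16653 - I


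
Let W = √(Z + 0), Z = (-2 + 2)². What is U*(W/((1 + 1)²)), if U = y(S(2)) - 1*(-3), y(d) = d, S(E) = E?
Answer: 0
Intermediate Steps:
Z = 0 (Z = 0² = 0)
U = 5 (U = 2 - 1*(-3) = 2 + 3 = 5)
W = 0 (W = √(0 + 0) = √0 = 0)
U*(W/((1 + 1)²)) = 5*(0/((1 + 1)²)) = 5*(0/(2²)) = 5*(0/4) = 5*(0*(¼)) = 5*0 = 0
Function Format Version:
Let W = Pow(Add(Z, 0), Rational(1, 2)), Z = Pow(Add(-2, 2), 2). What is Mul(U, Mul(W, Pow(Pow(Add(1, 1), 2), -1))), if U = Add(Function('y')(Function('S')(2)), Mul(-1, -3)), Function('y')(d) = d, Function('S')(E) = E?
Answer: 0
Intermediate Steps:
Z = 0 (Z = Pow(0, 2) = 0)
U = 5 (U = Add(2, Mul(-1, -3)) = Add(2, 3) = 5)
W = 0 (W = Pow(Add(0, 0), Rational(1, 2)) = Pow(0, Rational(1, 2)) = 0)
Mul(U, Mul(W, Pow(Pow(Add(1, 1), 2), -1))) = Mul(5, Mul(0, Pow(Pow(Add(1, 1), 2), -1))) = Mul(5, Mul(0, Pow(Pow(2, 2), -1))) = Mul(5, Mul(0, Pow(4, -1))) = Mul(5, Mul(0, Rational(1, 4))) = Mul(5, 0) = 0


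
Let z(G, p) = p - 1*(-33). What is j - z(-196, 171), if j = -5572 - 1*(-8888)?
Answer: 3112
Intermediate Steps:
z(G, p) = 33 + p (z(G, p) = p + 33 = 33 + p)
j = 3316 (j = -5572 + 8888 = 3316)
j - z(-196, 171) = 3316 - (33 + 171) = 3316 - 1*204 = 3316 - 204 = 3112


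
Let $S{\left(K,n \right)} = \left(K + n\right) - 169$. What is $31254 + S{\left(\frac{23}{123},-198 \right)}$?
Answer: $\frac{3799124}{123} \approx 30887.0$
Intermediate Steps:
$S{\left(K,n \right)} = -169 + K + n$
$31254 + S{\left(\frac{23}{123},-198 \right)} = 31254 - \left(367 - \frac{23}{123}\right) = 31254 - \frac{45118}{123} = \frac{3799124}{123}$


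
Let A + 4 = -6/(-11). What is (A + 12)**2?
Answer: 8836/121 ≈ 73.025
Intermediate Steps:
A = -38/11 (A = -4 - 6/(-11) = -4 - 6*(-1/11) = -4 + 6/11 = -38/11 ≈ -3.4545)
(A + 12)**2 = (-38/11 + 12)**2 = (94/11)**2 = 8836/121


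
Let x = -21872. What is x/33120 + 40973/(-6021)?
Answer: -10338313/1384830 ≈ -7.4654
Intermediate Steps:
x/33120 + 40973/(-6021) = -21872/33120 + 40973/(-6021) = -21872*1/33120 + 40973*(-1/6021) = -1367/2070 - 40973/6021 = -10338313/1384830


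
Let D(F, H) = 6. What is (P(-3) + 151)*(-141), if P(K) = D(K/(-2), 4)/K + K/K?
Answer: -21150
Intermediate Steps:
P(K) = 1 + 6/K (P(K) = 6/K + K/K = 6/K + 1 = 1 + 6/K)
(P(-3) + 151)*(-141) = ((6 - 3)/(-3) + 151)*(-141) = (-1/3*3 + 151)*(-141) = (-1 + 151)*(-141) = 150*(-141) = -21150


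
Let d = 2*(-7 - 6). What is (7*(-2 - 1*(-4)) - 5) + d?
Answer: -17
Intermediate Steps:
d = -26 (d = 2*(-13) = -26)
(7*(-2 - 1*(-4)) - 5) + d = (7*(-2 - 1*(-4)) - 5) - 26 = (7*(-2 + 4) - 5) - 26 = (7*2 - 5) - 26 = (14 - 5) - 26 = 9 - 26 = -17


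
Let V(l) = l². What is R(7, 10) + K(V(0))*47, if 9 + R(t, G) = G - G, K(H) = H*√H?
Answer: -9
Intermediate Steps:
K(H) = H^(3/2)
R(t, G) = -9 (R(t, G) = -9 + (G - G) = -9 + 0 = -9)
R(7, 10) + K(V(0))*47 = -9 + (0²)^(3/2)*47 = -9 + 0^(3/2)*47 = -9 + 0*47 = -9 + 0 = -9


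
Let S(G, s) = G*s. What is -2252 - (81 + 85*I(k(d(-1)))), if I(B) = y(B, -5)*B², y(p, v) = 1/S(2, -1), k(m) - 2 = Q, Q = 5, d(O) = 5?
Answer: -501/2 ≈ -250.50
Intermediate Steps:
k(m) = 7 (k(m) = 2 + 5 = 7)
y(p, v) = -½ (y(p, v) = 1/(2*(-1)) = 1/(-2) = -½)
I(B) = -B²/2
-2252 - (81 + 85*I(k(d(-1)))) = -2252 - (81 + 85*(-½*7²)) = -2252 - (81 + 85*(-½*49)) = -2252 - (81 + 85*(-49/2)) = -2252 - (81 - 4165/2) = -2252 - 1*(-4003/2) = -2252 + 4003/2 = -501/2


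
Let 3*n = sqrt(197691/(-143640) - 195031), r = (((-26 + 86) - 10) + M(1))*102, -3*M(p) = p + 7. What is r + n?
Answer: 4828 + I*sqrt(12419739735410)/23940 ≈ 4828.0 + 147.21*I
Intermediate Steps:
M(p) = -7/3 - p/3 (M(p) = -(p + 7)/3 = -(7 + p)/3 = -7/3 - p/3)
r = 4828 (r = (((-26 + 86) - 10) + (-7/3 - 1/3*1))*102 = ((60 - 10) + (-7/3 - 1/3))*102 = (50 - 8/3)*102 = (142/3)*102 = 4828)
n = I*sqrt(12419739735410)/23940 (n = sqrt(197691/(-143640) - 195031)/3 = sqrt(197691*(-1/143640) - 195031)/3 = sqrt(-65897/47880 - 195031)/3 = sqrt(-9338150177/47880)/3 = (I*sqrt(12419739735410)/7980)/3 = I*sqrt(12419739735410)/23940 ≈ 147.21*I)
r + n = 4828 + I*sqrt(12419739735410)/23940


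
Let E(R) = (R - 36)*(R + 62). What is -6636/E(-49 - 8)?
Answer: 2212/155 ≈ 14.271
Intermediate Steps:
E(R) = (-36 + R)*(62 + R)
-6636/E(-49 - 8) = -6636/(-2232 + (-49 - 8)**2 + 26*(-49 - 8)) = -6636/(-2232 + (-57)**2 + 26*(-57)) = -6636/(-2232 + 3249 - 1482) = -6636/(-465) = -6636*(-1/465) = 2212/155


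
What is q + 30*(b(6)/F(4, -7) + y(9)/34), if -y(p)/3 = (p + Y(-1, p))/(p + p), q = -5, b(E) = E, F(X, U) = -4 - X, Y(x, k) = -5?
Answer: -955/34 ≈ -28.088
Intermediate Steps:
y(p) = -3*(-5 + p)/(2*p) (y(p) = -3*(p - 5)/(p + p) = -3*(-5 + p)/(2*p))
q + 30*(b(6)/F(4, -7) + y(9)/34) = -5 + 30*(6/(-4 - 1*4) + ((3/2)*(5 - 1*9)/9)/34) = -5 + 30*(6/(-4 - 4) + ((3/2)*(1/9)*(5 - 9))*(1/34)) = -5 + 30*(6/(-8) + ((3/2)*(1/9)*(-4))*(1/34)) = -5 + 30*(6*(-1/8) - 2/3*1/34) = -5 + 30*(-3/4 - 1/51) = -5 + 30*(-157/204) = -5 - 785/34 = -955/34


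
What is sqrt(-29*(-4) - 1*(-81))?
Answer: sqrt(197) ≈ 14.036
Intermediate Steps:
sqrt(-29*(-4) - 1*(-81)) = sqrt(116 + 81) = sqrt(197)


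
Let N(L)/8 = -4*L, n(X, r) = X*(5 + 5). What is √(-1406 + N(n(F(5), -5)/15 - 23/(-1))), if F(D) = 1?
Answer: I*√19470/3 ≈ 46.512*I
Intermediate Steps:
n(X, r) = 10*X (n(X, r) = X*10 = 10*X)
N(L) = -32*L (N(L) = 8*(-4*L) = -32*L)
√(-1406 + N(n(F(5), -5)/15 - 23/(-1))) = √(-1406 - 32*((10*1)/15 - 23/(-1))) = √(-1406 - 32*(10*(1/15) - 23*(-1))) = √(-1406 - 32*(⅔ + 23)) = √(-1406 - 32*71/3) = √(-1406 - 2272/3) = √(-6490/3) = I*√19470/3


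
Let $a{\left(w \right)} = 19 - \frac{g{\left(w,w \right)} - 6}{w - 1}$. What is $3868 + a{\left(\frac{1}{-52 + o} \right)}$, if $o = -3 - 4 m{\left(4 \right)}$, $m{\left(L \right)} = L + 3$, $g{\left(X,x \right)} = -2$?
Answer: $\frac{81461}{21} \approx 3879.1$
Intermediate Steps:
$m{\left(L \right)} = 3 + L$
$o = -31$ ($o = -3 - 4 \left(3 + 4\right) = -3 - 28 = -31$)
$a{\left(w \right)} = 19 + \frac{8}{-1 + w}$ ($a{\left(w \right)} = 19 - \frac{-2 - 6}{w - 1} = 19 - - \frac{8}{-1 + w} = 19 + \frac{8}{-1 + w}$)
$3868 + a{\left(\frac{1}{-52 + o} \right)} = 3868 + \frac{-11 + \frac{19}{-52 - 31}}{-1 + \frac{1}{-52 - 31}} = 3868 + \frac{-11 + \frac{19}{-83}}{-1 + \frac{1}{-83}} = 3868 + \frac{-11 + 19 \left(- \frac{1}{83}\right)}{-1 - \frac{1}{83}} = 3868 + \frac{-11 - \frac{19}{83}}{- \frac{84}{83}} = 3868 - - \frac{233}{21} = 3868 + \frac{233}{21} = \frac{81461}{21}$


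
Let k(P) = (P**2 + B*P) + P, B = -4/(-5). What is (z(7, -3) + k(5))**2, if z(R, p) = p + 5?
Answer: 1296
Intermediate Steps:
B = 4/5 (B = -4*(-1/5) = 4/5 ≈ 0.80000)
z(R, p) = 5 + p
k(P) = P**2 + 9*P/5 (k(P) = (P**2 + 4*P/5) + P = P**2 + 9*P/5)
(z(7, -3) + k(5))**2 = ((5 - 3) + (1/5)*5*(9 + 5*5))**2 = (2 + (1/5)*5*(9 + 25))**2 = (2 + (1/5)*5*34)**2 = (2 + 34)**2 = 36**2 = 1296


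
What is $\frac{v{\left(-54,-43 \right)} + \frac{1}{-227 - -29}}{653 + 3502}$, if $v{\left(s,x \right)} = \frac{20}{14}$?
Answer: $\frac{1973}{5758830} \approx 0.0003426$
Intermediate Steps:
$v{\left(s,x \right)} = \frac{10}{7}$ ($v{\left(s,x \right)} = 20 \cdot \frac{1}{14} = \frac{10}{7}$)
$\frac{v{\left(-54,-43 \right)} + \frac{1}{-227 - -29}}{653 + 3502} = \frac{\frac{10}{7} + \frac{1}{-227 - -29}}{653 + 3502} = \frac{\frac{10}{7} + \frac{1}{-227 + 29}}{4155} = \left(\frac{10}{7} + \frac{1}{-198}\right) \frac{1}{4155} = \left(\frac{10}{7} - \frac{1}{198}\right) \frac{1}{4155} = \frac{1973}{1386} \cdot \frac{1}{4155} = \frac{1973}{5758830}$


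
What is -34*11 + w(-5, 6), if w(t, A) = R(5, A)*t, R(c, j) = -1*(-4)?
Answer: -394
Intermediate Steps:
R(c, j) = 4
w(t, A) = 4*t
-34*11 + w(-5, 6) = -34*11 + 4*(-5) = -374 - 20 = -394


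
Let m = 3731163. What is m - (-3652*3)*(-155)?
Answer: 2032983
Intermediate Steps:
m - (-3652*3)*(-155) = 3731163 - (-3652*3)*(-155) = 3731163 - (-83*132)*(-155) = 3731163 - (-10956)*(-155) = 3731163 - 1*1698180 = 3731163 - 1698180 = 2032983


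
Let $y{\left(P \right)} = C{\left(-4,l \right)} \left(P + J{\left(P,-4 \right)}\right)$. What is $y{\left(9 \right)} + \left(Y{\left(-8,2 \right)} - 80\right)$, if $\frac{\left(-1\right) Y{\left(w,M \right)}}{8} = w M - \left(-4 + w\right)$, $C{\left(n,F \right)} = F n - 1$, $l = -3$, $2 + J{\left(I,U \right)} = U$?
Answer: $-15$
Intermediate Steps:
$J{\left(I,U \right)} = -2 + U$
$C{\left(n,F \right)} = -1 + F n$
$Y{\left(w,M \right)} = -32 + 8 w - 8 M w$ ($Y{\left(w,M \right)} = - 8 \left(w M - \left(-4 + w\right)\right) = - 8 \left(M w - \left(-4 + w\right)\right) = - 8 \left(4 - w + M w\right) = -32 + 8 w - 8 M w$)
$y{\left(P \right)} = -66 + 11 P$ ($y{\left(P \right)} = \left(-1 - -12\right) \left(P - 6\right) = \left(-1 + 12\right) \left(P - 6\right) = 11 \left(-6 + P\right) = -66 + 11 P$)
$y{\left(9 \right)} + \left(Y{\left(-8,2 \right)} - 80\right) = \left(-66 + 11 \cdot 9\right) - 48 = \left(-66 + 99\right) - 48 = 33 + \left(32 - 80\right) = 33 - 48 = -15$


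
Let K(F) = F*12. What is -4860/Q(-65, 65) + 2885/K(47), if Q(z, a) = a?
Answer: -510703/7332 ≈ -69.654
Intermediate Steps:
K(F) = 12*F
-4860/Q(-65, 65) + 2885/K(47) = -4860/65 + 2885/((12*47)) = -4860*1/65 + 2885/564 = -972/13 + 2885*(1/564) = -972/13 + 2885/564 = -510703/7332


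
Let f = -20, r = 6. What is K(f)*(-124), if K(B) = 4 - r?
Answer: 248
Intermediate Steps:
K(B) = -2 (K(B) = 4 - 1*6 = 4 - 6 = -2)
K(f)*(-124) = -2*(-124) = 248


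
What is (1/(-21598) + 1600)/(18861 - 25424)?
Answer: -34556799/141747674 ≈ -0.24379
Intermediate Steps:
(1/(-21598) + 1600)/(18861 - 25424) = (-1/21598 + 1600)/(-6563) = (34556799/21598)*(-1/6563) = -34556799/141747674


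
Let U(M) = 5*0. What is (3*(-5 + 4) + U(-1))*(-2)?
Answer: 6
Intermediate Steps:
U(M) = 0
(3*(-5 + 4) + U(-1))*(-2) = (3*(-5 + 4) + 0)*(-2) = (3*(-1) + 0)*(-2) = (-3 + 0)*(-2) = -3*(-2) = 6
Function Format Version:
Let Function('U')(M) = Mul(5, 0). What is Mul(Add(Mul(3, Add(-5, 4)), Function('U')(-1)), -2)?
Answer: 6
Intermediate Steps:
Function('U')(M) = 0
Mul(Add(Mul(3, Add(-5, 4)), Function('U')(-1)), -2) = Mul(Add(Mul(3, Add(-5, 4)), 0), -2) = Mul(Add(Mul(3, -1), 0), -2) = Mul(Add(-3, 0), -2) = Mul(-3, -2) = 6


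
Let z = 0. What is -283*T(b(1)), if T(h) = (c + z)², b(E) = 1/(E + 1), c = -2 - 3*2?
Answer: -18112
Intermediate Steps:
c = -8 (c = -2 - 6 = -8)
b(E) = 1/(1 + E)
T(h) = 64 (T(h) = (-8 + 0)² = (-8)² = 64)
-283*T(b(1)) = -283*64 = -18112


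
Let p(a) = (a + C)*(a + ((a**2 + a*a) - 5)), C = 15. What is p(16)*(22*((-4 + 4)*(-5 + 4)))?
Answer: 0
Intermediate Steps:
p(a) = (15 + a)*(-5 + a + 2*a**2) (p(a) = (a + 15)*(a + ((a**2 + a*a) - 5)) = (15 + a)*(a + ((a**2 + a**2) - 5)) = (15 + a)*(a + (2*a**2 - 5)) = (15 + a)*(a + (-5 + 2*a**2)) = (15 + a)*(-5 + a + 2*a**2))
p(16)*(22*((-4 + 4)*(-5 + 4))) = (-75 + 2*16**3 + 10*16 + 31*16**2)*(22*((-4 + 4)*(-5 + 4))) = (-75 + 2*4096 + 160 + 31*256)*(22*(0*(-1))) = (-75 + 8192 + 160 + 7936)*(22*0) = 16213*0 = 0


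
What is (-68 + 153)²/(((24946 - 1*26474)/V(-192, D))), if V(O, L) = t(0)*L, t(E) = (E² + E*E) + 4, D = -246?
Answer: 888675/191 ≈ 4652.8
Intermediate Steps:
t(E) = 4 + 2*E² (t(E) = (E² + E²) + 4 = 2*E² + 4 = 4 + 2*E²)
V(O, L) = 4*L (V(O, L) = (4 + 2*0²)*L = (4 + 2*0)*L = (4 + 0)*L = 4*L)
(-68 + 153)²/(((24946 - 1*26474)/V(-192, D))) = (-68 + 153)²/(((24946 - 1*26474)/((4*(-246))))) = 85²/(((24946 - 26474)/(-984))) = 7225/((-1528*(-1/984))) = 7225/(191/123) = 7225*(123/191) = 888675/191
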